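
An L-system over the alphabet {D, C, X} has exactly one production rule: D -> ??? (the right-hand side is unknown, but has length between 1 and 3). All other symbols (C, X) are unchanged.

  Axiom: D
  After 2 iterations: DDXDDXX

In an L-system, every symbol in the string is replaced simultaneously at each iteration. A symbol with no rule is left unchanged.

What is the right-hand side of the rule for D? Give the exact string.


Trying D -> DDX:
  Step 0: D
  Step 1: DDX
  Step 2: DDXDDXX
Matches the given result.

Answer: DDX


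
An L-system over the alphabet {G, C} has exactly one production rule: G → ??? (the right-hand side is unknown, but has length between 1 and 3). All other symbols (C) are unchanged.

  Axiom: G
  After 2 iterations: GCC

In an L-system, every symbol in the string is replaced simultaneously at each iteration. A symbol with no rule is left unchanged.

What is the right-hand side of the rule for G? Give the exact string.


Trying G → GC:
  Step 0: G
  Step 1: GC
  Step 2: GCC
Matches the given result.

Answer: GC


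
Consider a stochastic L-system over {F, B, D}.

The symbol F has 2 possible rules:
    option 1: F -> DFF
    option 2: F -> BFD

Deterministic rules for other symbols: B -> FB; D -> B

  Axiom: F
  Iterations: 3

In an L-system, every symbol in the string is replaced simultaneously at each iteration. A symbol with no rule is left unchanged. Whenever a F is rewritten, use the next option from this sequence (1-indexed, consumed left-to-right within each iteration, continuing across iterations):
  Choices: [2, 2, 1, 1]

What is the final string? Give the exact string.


Answer: DFFFBFBDFFBFB

Derivation:
Step 0: F
Step 1: BFD  (used choices [2])
Step 2: FBBFDB  (used choices [2])
Step 3: DFFFBFBDFFBFB  (used choices [1, 1])


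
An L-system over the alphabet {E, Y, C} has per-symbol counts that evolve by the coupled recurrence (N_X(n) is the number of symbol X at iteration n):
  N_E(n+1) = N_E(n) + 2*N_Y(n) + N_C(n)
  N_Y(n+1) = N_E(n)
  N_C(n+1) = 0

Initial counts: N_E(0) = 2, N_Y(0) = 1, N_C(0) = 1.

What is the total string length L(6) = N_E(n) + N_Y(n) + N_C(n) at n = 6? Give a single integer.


Answer: 224

Derivation:
Step 0: N_E=2, N_Y=1, N_C=1, L=4
Step 1: N_E=5, N_Y=2, N_C=0, L=7
Step 2: N_E=9, N_Y=5, N_C=0, L=14
Step 3: N_E=19, N_Y=9, N_C=0, L=28
Step 4: N_E=37, N_Y=19, N_C=0, L=56
Step 5: N_E=75, N_Y=37, N_C=0, L=112
Step 6: N_E=149, N_Y=75, N_C=0, L=224


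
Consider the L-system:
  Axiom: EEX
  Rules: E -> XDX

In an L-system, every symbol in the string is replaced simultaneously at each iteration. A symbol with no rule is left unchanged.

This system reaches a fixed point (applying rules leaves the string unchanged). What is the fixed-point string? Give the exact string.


Answer: XDXXDXX

Derivation:
Step 0: EEX
Step 1: XDXXDXX
Step 2: XDXXDXX  (unchanged — fixed point at step 1)


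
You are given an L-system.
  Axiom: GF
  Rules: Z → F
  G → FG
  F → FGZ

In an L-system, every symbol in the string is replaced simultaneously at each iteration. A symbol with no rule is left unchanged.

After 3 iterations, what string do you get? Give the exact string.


Step 0: GF
Step 1: FGFGZ
Step 2: FGZFGFGZFGF
Step 3: FGZFGFFGZFGFGZFGFFGZFGFGZ

Answer: FGZFGFFGZFGFGZFGFFGZFGFGZ


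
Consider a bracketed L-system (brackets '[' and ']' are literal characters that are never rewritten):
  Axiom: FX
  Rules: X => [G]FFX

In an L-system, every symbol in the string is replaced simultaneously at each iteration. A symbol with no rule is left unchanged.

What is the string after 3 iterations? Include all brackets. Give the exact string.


Answer: F[G]FF[G]FF[G]FFX

Derivation:
Step 0: FX
Step 1: F[G]FFX
Step 2: F[G]FF[G]FFX
Step 3: F[G]FF[G]FF[G]FFX


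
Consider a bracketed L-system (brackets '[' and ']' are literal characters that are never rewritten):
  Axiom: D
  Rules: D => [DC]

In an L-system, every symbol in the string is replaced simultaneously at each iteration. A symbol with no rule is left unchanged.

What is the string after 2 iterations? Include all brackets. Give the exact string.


Step 0: D
Step 1: [DC]
Step 2: [[DC]C]

Answer: [[DC]C]


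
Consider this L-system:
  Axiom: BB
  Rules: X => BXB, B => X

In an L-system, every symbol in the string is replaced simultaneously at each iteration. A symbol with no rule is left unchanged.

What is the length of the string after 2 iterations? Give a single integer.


Answer: 6

Derivation:
Step 0: length = 2
Step 1: length = 2
Step 2: length = 6


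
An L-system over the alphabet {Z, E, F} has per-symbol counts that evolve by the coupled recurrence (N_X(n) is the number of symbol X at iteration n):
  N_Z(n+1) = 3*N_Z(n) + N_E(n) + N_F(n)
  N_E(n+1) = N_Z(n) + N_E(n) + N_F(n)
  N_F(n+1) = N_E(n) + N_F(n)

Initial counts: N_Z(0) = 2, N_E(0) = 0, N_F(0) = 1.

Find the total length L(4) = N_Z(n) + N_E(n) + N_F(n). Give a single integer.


Step 0: N_Z=2, N_E=0, N_F=1, L=3
Step 1: N_Z=7, N_E=3, N_F=1, L=11
Step 2: N_Z=25, N_E=11, N_F=4, L=40
Step 3: N_Z=90, N_E=40, N_F=15, L=145
Step 4: N_Z=325, N_E=145, N_F=55, L=525

Answer: 525


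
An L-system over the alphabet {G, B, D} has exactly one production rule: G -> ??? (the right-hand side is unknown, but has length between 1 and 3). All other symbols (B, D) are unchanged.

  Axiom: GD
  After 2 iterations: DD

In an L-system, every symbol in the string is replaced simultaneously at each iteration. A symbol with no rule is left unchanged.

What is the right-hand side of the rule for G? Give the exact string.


Answer: D

Derivation:
Trying G -> D:
  Step 0: GD
  Step 1: DD
  Step 2: DD
Matches the given result.


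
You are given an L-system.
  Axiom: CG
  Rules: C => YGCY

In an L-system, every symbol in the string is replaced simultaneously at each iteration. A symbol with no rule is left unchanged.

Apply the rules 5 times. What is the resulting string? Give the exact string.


Answer: YGYGYGYGYGCYYYYYG

Derivation:
Step 0: CG
Step 1: YGCYG
Step 2: YGYGCYYG
Step 3: YGYGYGCYYYG
Step 4: YGYGYGYGCYYYYG
Step 5: YGYGYGYGYGCYYYYYG


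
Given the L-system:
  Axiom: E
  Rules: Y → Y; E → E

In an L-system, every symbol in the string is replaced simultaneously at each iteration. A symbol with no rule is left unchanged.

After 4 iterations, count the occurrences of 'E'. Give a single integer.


Step 0: E  (1 'E')
Step 1: E  (1 'E')
Step 2: E  (1 'E')
Step 3: E  (1 'E')
Step 4: E  (1 'E')

Answer: 1


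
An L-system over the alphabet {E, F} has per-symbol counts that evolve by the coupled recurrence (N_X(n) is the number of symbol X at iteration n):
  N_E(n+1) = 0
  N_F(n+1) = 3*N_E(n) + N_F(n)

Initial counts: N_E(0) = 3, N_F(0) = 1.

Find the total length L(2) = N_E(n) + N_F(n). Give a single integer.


Answer: 10

Derivation:
Step 0: N_E=3, N_F=1, L=4
Step 1: N_E=0, N_F=10, L=10
Step 2: N_E=0, N_F=10, L=10


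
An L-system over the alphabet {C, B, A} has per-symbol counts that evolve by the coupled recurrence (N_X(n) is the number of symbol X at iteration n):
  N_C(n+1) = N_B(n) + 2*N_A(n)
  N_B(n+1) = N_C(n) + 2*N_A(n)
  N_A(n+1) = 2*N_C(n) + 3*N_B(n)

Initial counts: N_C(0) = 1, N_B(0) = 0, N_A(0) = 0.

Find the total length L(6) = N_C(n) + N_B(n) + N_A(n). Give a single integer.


Step 0: N_C=1, N_B=0, N_A=0, L=1
Step 1: N_C=0, N_B=1, N_A=2, L=3
Step 2: N_C=5, N_B=4, N_A=3, L=12
Step 3: N_C=10, N_B=11, N_A=22, L=43
Step 4: N_C=55, N_B=54, N_A=53, L=162
Step 5: N_C=160, N_B=161, N_A=272, L=593
Step 6: N_C=705, N_B=704, N_A=803, L=2212

Answer: 2212


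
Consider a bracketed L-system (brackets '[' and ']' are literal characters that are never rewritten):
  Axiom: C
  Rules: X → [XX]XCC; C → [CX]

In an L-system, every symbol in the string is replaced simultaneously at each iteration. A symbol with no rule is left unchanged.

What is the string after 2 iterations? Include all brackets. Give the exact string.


Step 0: C
Step 1: [CX]
Step 2: [[CX][XX]XCC]

Answer: [[CX][XX]XCC]


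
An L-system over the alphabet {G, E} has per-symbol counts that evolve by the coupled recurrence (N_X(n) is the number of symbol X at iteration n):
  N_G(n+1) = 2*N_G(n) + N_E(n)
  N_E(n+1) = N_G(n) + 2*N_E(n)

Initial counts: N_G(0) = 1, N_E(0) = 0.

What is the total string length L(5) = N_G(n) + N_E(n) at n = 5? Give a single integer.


Step 0: N_G=1, N_E=0, L=1
Step 1: N_G=2, N_E=1, L=3
Step 2: N_G=5, N_E=4, L=9
Step 3: N_G=14, N_E=13, L=27
Step 4: N_G=41, N_E=40, L=81
Step 5: N_G=122, N_E=121, L=243

Answer: 243


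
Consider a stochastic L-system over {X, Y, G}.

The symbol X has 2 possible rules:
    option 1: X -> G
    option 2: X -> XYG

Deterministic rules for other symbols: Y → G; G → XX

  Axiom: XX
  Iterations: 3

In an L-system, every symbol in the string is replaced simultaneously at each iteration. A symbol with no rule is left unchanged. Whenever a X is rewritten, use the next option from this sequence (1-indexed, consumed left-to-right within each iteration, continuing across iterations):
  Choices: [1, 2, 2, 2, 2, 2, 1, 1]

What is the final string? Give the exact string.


Answer: XYGXYGXYGGXXXXGG

Derivation:
Step 0: XX
Step 1: GXYG  (used choices [1, 2])
Step 2: XXXYGGXX  (used choices [2])
Step 3: XYGXYGXYGGXXXXGG  (used choices [2, 2, 2, 1, 1])


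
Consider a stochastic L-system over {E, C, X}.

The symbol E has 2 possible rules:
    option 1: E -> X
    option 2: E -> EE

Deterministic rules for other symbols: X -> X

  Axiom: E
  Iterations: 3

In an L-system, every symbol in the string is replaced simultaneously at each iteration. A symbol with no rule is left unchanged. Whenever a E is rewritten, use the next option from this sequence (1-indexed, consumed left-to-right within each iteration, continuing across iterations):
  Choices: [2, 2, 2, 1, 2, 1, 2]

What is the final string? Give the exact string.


Step 0: E
Step 1: EE  (used choices [2])
Step 2: EEEE  (used choices [2, 2])
Step 3: XEEXEE  (used choices [1, 2, 1, 2])

Answer: XEEXEE


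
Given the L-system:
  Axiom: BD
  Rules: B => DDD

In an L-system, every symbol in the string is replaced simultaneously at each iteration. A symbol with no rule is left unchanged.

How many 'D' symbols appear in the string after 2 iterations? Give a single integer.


Answer: 4

Derivation:
Step 0: BD  (1 'D')
Step 1: DDDD  (4 'D')
Step 2: DDDD  (4 'D')


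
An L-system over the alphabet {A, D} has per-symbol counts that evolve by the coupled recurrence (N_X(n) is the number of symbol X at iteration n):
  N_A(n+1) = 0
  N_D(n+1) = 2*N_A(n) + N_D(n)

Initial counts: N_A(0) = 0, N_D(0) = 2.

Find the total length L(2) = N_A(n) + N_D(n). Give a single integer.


Answer: 2

Derivation:
Step 0: N_A=0, N_D=2, L=2
Step 1: N_A=0, N_D=2, L=2
Step 2: N_A=0, N_D=2, L=2


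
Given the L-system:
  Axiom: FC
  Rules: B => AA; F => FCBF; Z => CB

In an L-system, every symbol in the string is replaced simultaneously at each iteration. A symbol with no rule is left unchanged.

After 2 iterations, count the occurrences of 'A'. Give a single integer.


Step 0: FC  (0 'A')
Step 1: FCBFC  (0 'A')
Step 2: FCBFCAAFCBFC  (2 'A')

Answer: 2


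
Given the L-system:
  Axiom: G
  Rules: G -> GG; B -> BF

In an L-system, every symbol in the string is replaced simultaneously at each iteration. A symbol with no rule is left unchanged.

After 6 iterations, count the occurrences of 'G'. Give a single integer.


Answer: 64

Derivation:
Step 0: G  (1 'G')
Step 1: GG  (2 'G')
Step 2: GGGG  (4 'G')
Step 3: GGGGGGGG  (8 'G')
Step 4: GGGGGGGGGGGGGGGG  (16 'G')
Step 5: GGGGGGGGGGGGGGGGGGGGGGGGGGGGGGGG  (32 'G')
Step 6: GGGGGGGGGGGGGGGGGGGGGGGGGGGGGGGGGGGGGGGGGGGGGGGGGGGGGGGGGGGGGGGG  (64 'G')


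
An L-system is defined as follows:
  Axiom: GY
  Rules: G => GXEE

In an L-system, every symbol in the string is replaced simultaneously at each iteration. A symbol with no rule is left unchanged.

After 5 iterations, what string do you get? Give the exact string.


Answer: GXEEXEEXEEXEEXEEY

Derivation:
Step 0: GY
Step 1: GXEEY
Step 2: GXEEXEEY
Step 3: GXEEXEEXEEY
Step 4: GXEEXEEXEEXEEY
Step 5: GXEEXEEXEEXEEXEEY


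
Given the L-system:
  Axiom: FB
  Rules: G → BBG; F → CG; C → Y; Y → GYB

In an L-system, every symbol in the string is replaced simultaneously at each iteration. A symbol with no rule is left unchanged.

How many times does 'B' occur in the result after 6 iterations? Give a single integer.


Answer: 27

Derivation:
Step 0: FB  (1 'B')
Step 1: CGB  (1 'B')
Step 2: YBBGB  (3 'B')
Step 3: GYBBBBBGB  (6 'B')
Step 4: BBGGYBBBBBBBBGB  (11 'B')
Step 5: BBBBGBBGGYBBBBBBBBBBBGB  (18 'B')
Step 6: BBBBBBGBBBBGBBGGYBBBBBBBBBBBBBBGB  (27 'B')


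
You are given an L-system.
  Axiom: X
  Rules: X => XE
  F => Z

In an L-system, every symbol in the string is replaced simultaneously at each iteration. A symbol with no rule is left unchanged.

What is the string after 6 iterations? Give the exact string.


Step 0: X
Step 1: XE
Step 2: XEE
Step 3: XEEE
Step 4: XEEEE
Step 5: XEEEEE
Step 6: XEEEEEE

Answer: XEEEEEE


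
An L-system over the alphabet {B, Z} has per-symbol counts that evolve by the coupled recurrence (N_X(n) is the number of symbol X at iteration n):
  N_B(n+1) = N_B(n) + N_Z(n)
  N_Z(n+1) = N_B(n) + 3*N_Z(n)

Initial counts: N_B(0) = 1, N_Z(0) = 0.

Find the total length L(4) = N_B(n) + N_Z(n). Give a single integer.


Answer: 68

Derivation:
Step 0: N_B=1, N_Z=0, L=1
Step 1: N_B=1, N_Z=1, L=2
Step 2: N_B=2, N_Z=4, L=6
Step 3: N_B=6, N_Z=14, L=20
Step 4: N_B=20, N_Z=48, L=68


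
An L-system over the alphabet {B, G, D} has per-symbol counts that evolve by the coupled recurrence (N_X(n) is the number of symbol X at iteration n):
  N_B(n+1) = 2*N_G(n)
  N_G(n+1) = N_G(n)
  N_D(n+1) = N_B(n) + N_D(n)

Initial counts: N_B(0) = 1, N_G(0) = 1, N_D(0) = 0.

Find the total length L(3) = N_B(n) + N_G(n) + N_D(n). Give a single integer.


Answer: 8

Derivation:
Step 0: N_B=1, N_G=1, N_D=0, L=2
Step 1: N_B=2, N_G=1, N_D=1, L=4
Step 2: N_B=2, N_G=1, N_D=3, L=6
Step 3: N_B=2, N_G=1, N_D=5, L=8


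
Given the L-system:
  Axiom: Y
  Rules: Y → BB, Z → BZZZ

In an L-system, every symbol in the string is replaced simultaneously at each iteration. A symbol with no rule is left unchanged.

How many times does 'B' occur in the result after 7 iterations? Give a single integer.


Answer: 2

Derivation:
Step 0: Y  (0 'B')
Step 1: BB  (2 'B')
Step 2: BB  (2 'B')
Step 3: BB  (2 'B')
Step 4: BB  (2 'B')
Step 5: BB  (2 'B')
Step 6: BB  (2 'B')
Step 7: BB  (2 'B')


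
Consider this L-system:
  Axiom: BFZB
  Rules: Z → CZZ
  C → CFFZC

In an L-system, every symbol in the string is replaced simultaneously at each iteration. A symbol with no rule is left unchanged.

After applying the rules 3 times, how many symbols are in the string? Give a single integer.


Step 0: length = 4
Step 1: length = 6
Step 2: length = 14
Step 3: length = 40

Answer: 40


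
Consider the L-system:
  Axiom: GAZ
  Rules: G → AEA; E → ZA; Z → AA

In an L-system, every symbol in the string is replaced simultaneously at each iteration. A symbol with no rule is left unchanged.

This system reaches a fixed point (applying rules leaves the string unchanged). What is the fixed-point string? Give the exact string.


Step 0: GAZ
Step 1: AEAAAA
Step 2: AZAAAAA
Step 3: AAAAAAAA
Step 4: AAAAAAAA  (unchanged — fixed point at step 3)

Answer: AAAAAAAA


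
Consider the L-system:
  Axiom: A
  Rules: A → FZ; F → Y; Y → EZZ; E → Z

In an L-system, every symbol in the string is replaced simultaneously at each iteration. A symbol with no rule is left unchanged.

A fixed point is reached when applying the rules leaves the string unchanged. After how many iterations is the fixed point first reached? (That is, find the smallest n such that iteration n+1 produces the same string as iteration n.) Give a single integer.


Step 0: A
Step 1: FZ
Step 2: YZ
Step 3: EZZZ
Step 4: ZZZZ
Step 5: ZZZZ  (unchanged — fixed point at step 4)

Answer: 4


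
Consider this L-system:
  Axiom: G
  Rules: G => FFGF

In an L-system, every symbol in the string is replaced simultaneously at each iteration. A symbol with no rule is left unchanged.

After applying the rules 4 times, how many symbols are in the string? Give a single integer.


Answer: 13

Derivation:
Step 0: length = 1
Step 1: length = 4
Step 2: length = 7
Step 3: length = 10
Step 4: length = 13


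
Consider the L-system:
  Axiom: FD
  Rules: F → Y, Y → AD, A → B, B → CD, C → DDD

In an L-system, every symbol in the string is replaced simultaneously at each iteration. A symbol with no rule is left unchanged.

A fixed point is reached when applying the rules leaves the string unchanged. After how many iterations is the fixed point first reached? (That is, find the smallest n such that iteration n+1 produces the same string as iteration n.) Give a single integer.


Answer: 5

Derivation:
Step 0: FD
Step 1: YD
Step 2: ADD
Step 3: BDD
Step 4: CDDD
Step 5: DDDDDD
Step 6: DDDDDD  (unchanged — fixed point at step 5)


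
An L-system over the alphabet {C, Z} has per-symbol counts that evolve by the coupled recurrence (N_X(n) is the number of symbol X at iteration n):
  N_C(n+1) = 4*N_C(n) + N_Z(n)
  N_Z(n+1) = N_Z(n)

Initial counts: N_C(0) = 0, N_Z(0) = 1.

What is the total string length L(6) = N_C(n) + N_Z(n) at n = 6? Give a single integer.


Step 0: N_C=0, N_Z=1, L=1
Step 1: N_C=1, N_Z=1, L=2
Step 2: N_C=5, N_Z=1, L=6
Step 3: N_C=21, N_Z=1, L=22
Step 4: N_C=85, N_Z=1, L=86
Step 5: N_C=341, N_Z=1, L=342
Step 6: N_C=1365, N_Z=1, L=1366

Answer: 1366


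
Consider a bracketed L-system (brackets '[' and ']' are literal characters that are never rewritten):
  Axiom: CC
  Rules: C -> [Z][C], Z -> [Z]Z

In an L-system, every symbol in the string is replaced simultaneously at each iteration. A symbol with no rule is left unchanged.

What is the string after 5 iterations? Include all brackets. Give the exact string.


Step 0: CC
Step 1: [Z][C][Z][C]
Step 2: [[Z]Z][[Z][C]][[Z]Z][[Z][C]]
Step 3: [[[Z]Z][Z]Z][[[Z]Z][[Z][C]]][[[Z]Z][Z]Z][[[Z]Z][[Z][C]]]
Step 4: [[[[Z]Z][Z]Z][[Z]Z][Z]Z][[[[Z]Z][Z]Z][[[Z]Z][[Z][C]]]][[[[Z]Z][Z]Z][[Z]Z][Z]Z][[[[Z]Z][Z]Z][[[Z]Z][[Z][C]]]]
Step 5: [[[[[Z]Z][Z]Z][[Z]Z][Z]Z][[[Z]Z][Z]Z][[Z]Z][Z]Z][[[[[Z]Z][Z]Z][[Z]Z][Z]Z][[[[Z]Z][Z]Z][[[Z]Z][[Z][C]]]]][[[[[Z]Z][Z]Z][[Z]Z][Z]Z][[[Z]Z][Z]Z][[Z]Z][Z]Z][[[[[Z]Z][Z]Z][[Z]Z][Z]Z][[[[Z]Z][Z]Z][[[Z]Z][[Z][C]]]]]

Answer: [[[[[Z]Z][Z]Z][[Z]Z][Z]Z][[[Z]Z][Z]Z][[Z]Z][Z]Z][[[[[Z]Z][Z]Z][[Z]Z][Z]Z][[[[Z]Z][Z]Z][[[Z]Z][[Z][C]]]]][[[[[Z]Z][Z]Z][[Z]Z][Z]Z][[[Z]Z][Z]Z][[Z]Z][Z]Z][[[[[Z]Z][Z]Z][[Z]Z][Z]Z][[[[Z]Z][Z]Z][[[Z]Z][[Z][C]]]]]


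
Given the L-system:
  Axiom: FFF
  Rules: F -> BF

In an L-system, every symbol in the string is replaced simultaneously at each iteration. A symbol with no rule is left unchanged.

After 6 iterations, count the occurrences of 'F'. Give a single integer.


Step 0: FFF  (3 'F')
Step 1: BFBFBF  (3 'F')
Step 2: BBFBBFBBF  (3 'F')
Step 3: BBBFBBBFBBBF  (3 'F')
Step 4: BBBBFBBBBFBBBBF  (3 'F')
Step 5: BBBBBFBBBBBFBBBBBF  (3 'F')
Step 6: BBBBBBFBBBBBBFBBBBBBF  (3 'F')

Answer: 3


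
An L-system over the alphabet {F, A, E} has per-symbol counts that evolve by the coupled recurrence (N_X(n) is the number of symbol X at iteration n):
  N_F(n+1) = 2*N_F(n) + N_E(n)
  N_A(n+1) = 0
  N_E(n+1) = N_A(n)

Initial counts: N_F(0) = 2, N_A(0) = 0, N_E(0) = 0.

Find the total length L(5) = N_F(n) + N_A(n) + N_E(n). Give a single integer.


Step 0: N_F=2, N_A=0, N_E=0, L=2
Step 1: N_F=4, N_A=0, N_E=0, L=4
Step 2: N_F=8, N_A=0, N_E=0, L=8
Step 3: N_F=16, N_A=0, N_E=0, L=16
Step 4: N_F=32, N_A=0, N_E=0, L=32
Step 5: N_F=64, N_A=0, N_E=0, L=64

Answer: 64


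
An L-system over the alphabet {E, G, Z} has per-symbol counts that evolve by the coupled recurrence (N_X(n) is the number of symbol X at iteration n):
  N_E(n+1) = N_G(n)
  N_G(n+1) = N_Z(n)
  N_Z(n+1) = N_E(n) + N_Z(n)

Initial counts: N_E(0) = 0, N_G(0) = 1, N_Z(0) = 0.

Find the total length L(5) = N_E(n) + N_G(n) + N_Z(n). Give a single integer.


Answer: 4

Derivation:
Step 0: N_E=0, N_G=1, N_Z=0, L=1
Step 1: N_E=1, N_G=0, N_Z=0, L=1
Step 2: N_E=0, N_G=0, N_Z=1, L=1
Step 3: N_E=0, N_G=1, N_Z=1, L=2
Step 4: N_E=1, N_G=1, N_Z=1, L=3
Step 5: N_E=1, N_G=1, N_Z=2, L=4


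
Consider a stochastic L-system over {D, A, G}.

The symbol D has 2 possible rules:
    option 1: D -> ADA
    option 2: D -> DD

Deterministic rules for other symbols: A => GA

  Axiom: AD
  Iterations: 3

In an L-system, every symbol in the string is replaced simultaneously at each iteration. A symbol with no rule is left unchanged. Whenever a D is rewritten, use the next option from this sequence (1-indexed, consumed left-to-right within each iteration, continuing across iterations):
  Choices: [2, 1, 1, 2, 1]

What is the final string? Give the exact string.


Step 0: AD
Step 1: GADD  (used choices [2])
Step 2: GGAADAADA  (used choices [1, 1])
Step 3: GGGAGADDGAGAADAGA  (used choices [2, 1])

Answer: GGGAGADDGAGAADAGA


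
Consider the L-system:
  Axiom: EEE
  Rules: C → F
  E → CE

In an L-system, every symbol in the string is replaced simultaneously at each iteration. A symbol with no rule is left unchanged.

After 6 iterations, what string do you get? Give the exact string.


Step 0: EEE
Step 1: CECECE
Step 2: FCEFCEFCE
Step 3: FFCEFFCEFFCE
Step 4: FFFCEFFFCEFFFCE
Step 5: FFFFCEFFFFCEFFFFCE
Step 6: FFFFFCEFFFFFCEFFFFFCE

Answer: FFFFFCEFFFFFCEFFFFFCE


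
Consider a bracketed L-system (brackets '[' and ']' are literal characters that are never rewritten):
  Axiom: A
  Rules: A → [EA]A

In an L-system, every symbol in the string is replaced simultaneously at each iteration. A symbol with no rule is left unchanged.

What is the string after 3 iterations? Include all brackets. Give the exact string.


Step 0: A
Step 1: [EA]A
Step 2: [E[EA]A][EA]A
Step 3: [E[E[EA]A][EA]A][E[EA]A][EA]A

Answer: [E[E[EA]A][EA]A][E[EA]A][EA]A


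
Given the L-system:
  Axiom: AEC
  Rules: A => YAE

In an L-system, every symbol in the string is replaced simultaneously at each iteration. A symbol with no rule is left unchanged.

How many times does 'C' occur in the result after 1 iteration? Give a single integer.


Step 0: AEC  (1 'C')
Step 1: YAEEC  (1 'C')

Answer: 1


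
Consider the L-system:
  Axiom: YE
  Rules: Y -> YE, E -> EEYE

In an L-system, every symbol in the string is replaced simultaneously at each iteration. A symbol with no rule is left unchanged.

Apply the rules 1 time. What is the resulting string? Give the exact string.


Step 0: YE
Step 1: YEEEYE

Answer: YEEEYE


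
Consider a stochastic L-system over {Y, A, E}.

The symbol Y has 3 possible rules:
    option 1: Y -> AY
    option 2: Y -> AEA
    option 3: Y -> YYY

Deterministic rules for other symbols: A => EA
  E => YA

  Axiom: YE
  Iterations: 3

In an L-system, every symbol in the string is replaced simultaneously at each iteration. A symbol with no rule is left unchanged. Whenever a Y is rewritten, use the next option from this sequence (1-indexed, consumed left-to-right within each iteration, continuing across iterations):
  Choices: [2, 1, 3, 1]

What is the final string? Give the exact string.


Step 0: YE
Step 1: AEAYA  (used choices [2])
Step 2: EAYAEAAYEA  (used choices [1])
Step 3: YAEAYYYEAYAEAEAAYYAEA  (used choices [3, 1])

Answer: YAEAYYYEAYAEAEAAYYAEA


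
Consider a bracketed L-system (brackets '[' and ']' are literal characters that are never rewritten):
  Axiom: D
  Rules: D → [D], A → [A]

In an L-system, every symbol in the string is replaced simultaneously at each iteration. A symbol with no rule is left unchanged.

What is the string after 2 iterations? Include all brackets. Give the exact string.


Step 0: D
Step 1: [D]
Step 2: [[D]]

Answer: [[D]]


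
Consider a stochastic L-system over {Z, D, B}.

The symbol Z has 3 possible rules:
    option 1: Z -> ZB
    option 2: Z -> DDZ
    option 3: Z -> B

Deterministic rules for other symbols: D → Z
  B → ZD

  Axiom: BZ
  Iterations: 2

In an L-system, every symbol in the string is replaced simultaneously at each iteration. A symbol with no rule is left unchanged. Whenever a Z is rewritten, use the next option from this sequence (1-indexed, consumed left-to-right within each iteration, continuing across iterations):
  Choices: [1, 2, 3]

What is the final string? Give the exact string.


Step 0: BZ
Step 1: ZDZB  (used choices [1])
Step 2: DDZZBZD  (used choices [2, 3])

Answer: DDZZBZD


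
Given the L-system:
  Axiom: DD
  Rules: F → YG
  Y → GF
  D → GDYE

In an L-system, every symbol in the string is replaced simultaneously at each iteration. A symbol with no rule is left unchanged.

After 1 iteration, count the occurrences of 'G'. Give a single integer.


Answer: 2

Derivation:
Step 0: DD  (0 'G')
Step 1: GDYEGDYE  (2 'G')


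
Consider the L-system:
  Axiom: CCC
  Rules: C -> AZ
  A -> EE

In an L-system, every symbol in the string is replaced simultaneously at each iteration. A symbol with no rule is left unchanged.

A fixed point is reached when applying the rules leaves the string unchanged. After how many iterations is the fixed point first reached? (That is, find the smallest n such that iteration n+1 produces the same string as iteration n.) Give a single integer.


Step 0: CCC
Step 1: AZAZAZ
Step 2: EEZEEZEEZ
Step 3: EEZEEZEEZ  (unchanged — fixed point at step 2)

Answer: 2


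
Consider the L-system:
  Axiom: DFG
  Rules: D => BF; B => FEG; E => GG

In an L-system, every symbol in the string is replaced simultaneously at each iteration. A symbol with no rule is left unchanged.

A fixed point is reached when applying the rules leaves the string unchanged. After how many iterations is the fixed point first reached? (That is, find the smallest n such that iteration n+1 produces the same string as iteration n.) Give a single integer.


Step 0: DFG
Step 1: BFFG
Step 2: FEGFFG
Step 3: FGGGFFG
Step 4: FGGGFFG  (unchanged — fixed point at step 3)

Answer: 3


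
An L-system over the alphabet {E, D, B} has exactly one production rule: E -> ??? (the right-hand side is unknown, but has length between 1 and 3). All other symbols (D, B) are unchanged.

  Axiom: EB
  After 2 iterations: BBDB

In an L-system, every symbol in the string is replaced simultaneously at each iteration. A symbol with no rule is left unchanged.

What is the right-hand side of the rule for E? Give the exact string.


Answer: BBD

Derivation:
Trying E -> BBD:
  Step 0: EB
  Step 1: BBDB
  Step 2: BBDB
Matches the given result.


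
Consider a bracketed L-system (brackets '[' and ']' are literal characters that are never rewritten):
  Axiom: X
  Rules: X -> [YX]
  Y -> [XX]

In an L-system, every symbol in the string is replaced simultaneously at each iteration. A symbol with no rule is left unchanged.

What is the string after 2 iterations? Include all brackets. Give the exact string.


Answer: [[XX][YX]]

Derivation:
Step 0: X
Step 1: [YX]
Step 2: [[XX][YX]]


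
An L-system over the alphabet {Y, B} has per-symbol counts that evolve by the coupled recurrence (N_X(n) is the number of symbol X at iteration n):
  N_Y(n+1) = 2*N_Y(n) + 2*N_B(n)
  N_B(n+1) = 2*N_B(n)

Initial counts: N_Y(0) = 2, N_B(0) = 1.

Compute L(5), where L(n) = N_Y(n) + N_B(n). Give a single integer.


Step 0: N_Y=2, N_B=1, L=3
Step 1: N_Y=6, N_B=2, L=8
Step 2: N_Y=16, N_B=4, L=20
Step 3: N_Y=40, N_B=8, L=48
Step 4: N_Y=96, N_B=16, L=112
Step 5: N_Y=224, N_B=32, L=256

Answer: 256


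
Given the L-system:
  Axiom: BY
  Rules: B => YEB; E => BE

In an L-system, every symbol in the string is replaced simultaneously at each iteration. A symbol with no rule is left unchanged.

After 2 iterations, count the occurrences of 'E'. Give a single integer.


Answer: 2

Derivation:
Step 0: BY  (0 'E')
Step 1: YEBY  (1 'E')
Step 2: YBEYEBY  (2 'E')


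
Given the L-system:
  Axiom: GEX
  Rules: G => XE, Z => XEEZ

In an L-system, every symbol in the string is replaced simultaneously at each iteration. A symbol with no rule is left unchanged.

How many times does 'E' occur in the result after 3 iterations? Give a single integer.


Answer: 2

Derivation:
Step 0: GEX  (1 'E')
Step 1: XEEX  (2 'E')
Step 2: XEEX  (2 'E')
Step 3: XEEX  (2 'E')


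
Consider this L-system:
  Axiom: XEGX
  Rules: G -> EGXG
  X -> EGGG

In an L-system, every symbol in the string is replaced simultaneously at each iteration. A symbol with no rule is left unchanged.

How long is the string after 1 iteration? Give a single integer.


Answer: 13

Derivation:
Step 0: length = 4
Step 1: length = 13


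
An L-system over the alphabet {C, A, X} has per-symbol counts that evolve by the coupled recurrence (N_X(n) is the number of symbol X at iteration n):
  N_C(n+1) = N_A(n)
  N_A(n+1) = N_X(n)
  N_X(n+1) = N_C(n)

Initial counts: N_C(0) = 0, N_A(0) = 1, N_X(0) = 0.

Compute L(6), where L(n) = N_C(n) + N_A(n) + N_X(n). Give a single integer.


Answer: 1

Derivation:
Step 0: N_C=0, N_A=1, N_X=0, L=1
Step 1: N_C=1, N_A=0, N_X=0, L=1
Step 2: N_C=0, N_A=0, N_X=1, L=1
Step 3: N_C=0, N_A=1, N_X=0, L=1
Step 4: N_C=1, N_A=0, N_X=0, L=1
Step 5: N_C=0, N_A=0, N_X=1, L=1
Step 6: N_C=0, N_A=1, N_X=0, L=1


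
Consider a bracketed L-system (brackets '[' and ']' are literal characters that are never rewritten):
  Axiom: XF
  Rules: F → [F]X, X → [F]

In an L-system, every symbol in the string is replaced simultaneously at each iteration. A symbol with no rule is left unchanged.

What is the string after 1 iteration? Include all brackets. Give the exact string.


Step 0: XF
Step 1: [F][F]X

Answer: [F][F]X


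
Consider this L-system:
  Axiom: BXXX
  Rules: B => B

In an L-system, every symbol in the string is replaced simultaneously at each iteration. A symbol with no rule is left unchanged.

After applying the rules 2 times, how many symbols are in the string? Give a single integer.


Answer: 4

Derivation:
Step 0: length = 4
Step 1: length = 4
Step 2: length = 4


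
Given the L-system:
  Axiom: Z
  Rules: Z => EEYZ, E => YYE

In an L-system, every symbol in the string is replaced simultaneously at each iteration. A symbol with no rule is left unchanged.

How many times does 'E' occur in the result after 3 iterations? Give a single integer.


Answer: 6

Derivation:
Step 0: Z  (0 'E')
Step 1: EEYZ  (2 'E')
Step 2: YYEYYEYEEYZ  (4 'E')
Step 3: YYYYEYYYYEYYYEYYEYEEYZ  (6 'E')


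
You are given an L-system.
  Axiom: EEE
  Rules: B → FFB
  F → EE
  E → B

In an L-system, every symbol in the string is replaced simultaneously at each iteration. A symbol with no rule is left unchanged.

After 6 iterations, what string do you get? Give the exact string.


Step 0: EEE
Step 1: BBB
Step 2: FFBFFBFFB
Step 3: EEEEFFBEEEEFFBEEEEFFB
Step 4: BBBBEEEEFFBBBBBEEEEFFBBBBBEEEEFFB
Step 5: FFBFFBFFBFFBBBBBEEEEFFBFFBFFBFFBFFBBBBBEEEEFFBFFBFFBFFBFFBBBBBEEEEFFB
Step 6: EEEEFFBEEEEFFBEEEEFFBEEEEFFBFFBFFBFFBFFBBBBBEEEEFFBEEEEFFBEEEEFFBEEEEFFBEEEEFFBFFBFFBFFBFFBBBBBEEEEFFBEEEEFFBEEEEFFBEEEEFFBEEEEFFBFFBFFBFFBFFBBBBBEEEEFFB

Answer: EEEEFFBEEEEFFBEEEEFFBEEEEFFBFFBFFBFFBFFBBBBBEEEEFFBEEEEFFBEEEEFFBEEEEFFBEEEEFFBFFBFFBFFBFFBBBBBEEEEFFBEEEEFFBEEEEFFBEEEEFFBEEEEFFBFFBFFBFFBFFBBBBBEEEEFFB


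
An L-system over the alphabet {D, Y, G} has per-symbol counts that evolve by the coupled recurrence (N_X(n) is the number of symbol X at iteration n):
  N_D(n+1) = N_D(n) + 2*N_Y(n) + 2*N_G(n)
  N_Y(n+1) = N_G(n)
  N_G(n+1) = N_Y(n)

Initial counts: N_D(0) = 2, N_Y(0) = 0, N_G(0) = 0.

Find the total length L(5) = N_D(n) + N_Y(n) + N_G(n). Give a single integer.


Step 0: N_D=2, N_Y=0, N_G=0, L=2
Step 1: N_D=2, N_Y=0, N_G=0, L=2
Step 2: N_D=2, N_Y=0, N_G=0, L=2
Step 3: N_D=2, N_Y=0, N_G=0, L=2
Step 4: N_D=2, N_Y=0, N_G=0, L=2
Step 5: N_D=2, N_Y=0, N_G=0, L=2

Answer: 2


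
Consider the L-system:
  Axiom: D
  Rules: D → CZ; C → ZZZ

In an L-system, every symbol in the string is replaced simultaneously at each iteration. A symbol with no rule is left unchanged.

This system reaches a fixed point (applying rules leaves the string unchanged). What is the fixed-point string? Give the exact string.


Answer: ZZZZ

Derivation:
Step 0: D
Step 1: CZ
Step 2: ZZZZ
Step 3: ZZZZ  (unchanged — fixed point at step 2)


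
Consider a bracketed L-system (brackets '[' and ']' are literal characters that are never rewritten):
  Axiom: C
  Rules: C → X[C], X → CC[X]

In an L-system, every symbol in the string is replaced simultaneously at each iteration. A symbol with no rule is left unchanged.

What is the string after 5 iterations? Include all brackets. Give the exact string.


Step 0: C
Step 1: X[C]
Step 2: CC[X][X[C]]
Step 3: X[C]X[C][CC[X]][CC[X][X[C]]]
Step 4: CC[X][X[C]]CC[X][X[C]][X[C]X[C][CC[X]]][X[C]X[C][CC[X]][CC[X][X[C]]]]
Step 5: X[C]X[C][CC[X]][CC[X][X[C]]]X[C]X[C][CC[X]][CC[X][X[C]]][CC[X][X[C]]CC[X][X[C]][X[C]X[C][CC[X]]]][CC[X][X[C]]CC[X][X[C]][X[C]X[C][CC[X]]][X[C]X[C][CC[X]][CC[X][X[C]]]]]

Answer: X[C]X[C][CC[X]][CC[X][X[C]]]X[C]X[C][CC[X]][CC[X][X[C]]][CC[X][X[C]]CC[X][X[C]][X[C]X[C][CC[X]]]][CC[X][X[C]]CC[X][X[C]][X[C]X[C][CC[X]]][X[C]X[C][CC[X]][CC[X][X[C]]]]]


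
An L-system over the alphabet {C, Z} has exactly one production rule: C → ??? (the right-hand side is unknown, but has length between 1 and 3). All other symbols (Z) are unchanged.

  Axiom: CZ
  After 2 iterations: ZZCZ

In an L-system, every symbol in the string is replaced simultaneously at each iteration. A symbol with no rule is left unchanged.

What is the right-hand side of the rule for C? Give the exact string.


Trying C → ZC:
  Step 0: CZ
  Step 1: ZCZ
  Step 2: ZZCZ
Matches the given result.

Answer: ZC


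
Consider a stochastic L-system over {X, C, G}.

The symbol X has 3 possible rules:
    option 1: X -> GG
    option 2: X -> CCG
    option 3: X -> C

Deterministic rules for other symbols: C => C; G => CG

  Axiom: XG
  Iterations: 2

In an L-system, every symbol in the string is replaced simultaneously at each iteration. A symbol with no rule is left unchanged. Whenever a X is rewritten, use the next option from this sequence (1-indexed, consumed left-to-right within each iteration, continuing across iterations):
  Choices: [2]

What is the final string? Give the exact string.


Step 0: XG
Step 1: CCGCG  (used choices [2])
Step 2: CCCGCCG  (used choices [])

Answer: CCCGCCG


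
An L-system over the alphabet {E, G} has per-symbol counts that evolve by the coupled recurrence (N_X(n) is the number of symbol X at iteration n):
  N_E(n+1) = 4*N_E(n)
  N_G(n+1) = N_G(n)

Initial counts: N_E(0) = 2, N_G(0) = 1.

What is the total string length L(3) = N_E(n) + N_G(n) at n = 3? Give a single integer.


Answer: 129

Derivation:
Step 0: N_E=2, N_G=1, L=3
Step 1: N_E=8, N_G=1, L=9
Step 2: N_E=32, N_G=1, L=33
Step 3: N_E=128, N_G=1, L=129


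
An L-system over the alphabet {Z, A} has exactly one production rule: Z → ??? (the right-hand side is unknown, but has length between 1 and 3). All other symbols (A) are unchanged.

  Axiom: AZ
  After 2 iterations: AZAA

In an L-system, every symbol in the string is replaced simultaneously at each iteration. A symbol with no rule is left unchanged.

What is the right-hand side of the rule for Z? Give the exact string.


Trying Z → ZA:
  Step 0: AZ
  Step 1: AZA
  Step 2: AZAA
Matches the given result.

Answer: ZA


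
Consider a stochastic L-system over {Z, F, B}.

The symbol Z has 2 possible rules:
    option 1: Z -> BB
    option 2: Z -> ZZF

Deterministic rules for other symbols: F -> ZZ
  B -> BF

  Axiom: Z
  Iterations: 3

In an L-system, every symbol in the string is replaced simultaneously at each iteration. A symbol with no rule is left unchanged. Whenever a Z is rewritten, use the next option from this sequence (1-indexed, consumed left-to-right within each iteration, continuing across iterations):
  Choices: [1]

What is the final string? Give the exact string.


Step 0: Z
Step 1: BB  (used choices [1])
Step 2: BFBF  (used choices [])
Step 3: BFZZBFZZ  (used choices [])

Answer: BFZZBFZZ


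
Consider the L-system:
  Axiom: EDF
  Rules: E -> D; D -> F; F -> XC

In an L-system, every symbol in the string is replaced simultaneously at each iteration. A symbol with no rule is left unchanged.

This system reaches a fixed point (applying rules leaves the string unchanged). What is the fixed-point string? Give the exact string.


Answer: XCXCXC

Derivation:
Step 0: EDF
Step 1: DFXC
Step 2: FXCXC
Step 3: XCXCXC
Step 4: XCXCXC  (unchanged — fixed point at step 3)


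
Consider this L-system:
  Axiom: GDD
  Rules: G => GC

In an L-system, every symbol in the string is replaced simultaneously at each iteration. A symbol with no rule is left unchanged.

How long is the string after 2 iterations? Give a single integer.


Answer: 5

Derivation:
Step 0: length = 3
Step 1: length = 4
Step 2: length = 5


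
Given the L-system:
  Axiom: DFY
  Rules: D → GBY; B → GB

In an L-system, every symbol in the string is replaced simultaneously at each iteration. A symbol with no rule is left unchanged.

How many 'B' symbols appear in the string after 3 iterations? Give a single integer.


Answer: 1

Derivation:
Step 0: DFY  (0 'B')
Step 1: GBYFY  (1 'B')
Step 2: GGBYFY  (1 'B')
Step 3: GGGBYFY  (1 'B')


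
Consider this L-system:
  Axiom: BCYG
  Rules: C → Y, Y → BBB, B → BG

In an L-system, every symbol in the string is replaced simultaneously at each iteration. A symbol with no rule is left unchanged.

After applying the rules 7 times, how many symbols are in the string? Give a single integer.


Step 0: length = 4
Step 1: length = 7
Step 2: length = 13
Step 3: length = 20
Step 4: length = 27
Step 5: length = 34
Step 6: length = 41
Step 7: length = 48

Answer: 48


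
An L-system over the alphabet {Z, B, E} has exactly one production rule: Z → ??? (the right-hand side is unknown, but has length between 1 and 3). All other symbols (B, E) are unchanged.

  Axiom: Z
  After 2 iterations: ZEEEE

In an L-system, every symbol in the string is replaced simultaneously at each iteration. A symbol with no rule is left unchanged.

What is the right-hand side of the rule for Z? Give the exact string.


Answer: ZEE

Derivation:
Trying Z → ZEE:
  Step 0: Z
  Step 1: ZEE
  Step 2: ZEEEE
Matches the given result.


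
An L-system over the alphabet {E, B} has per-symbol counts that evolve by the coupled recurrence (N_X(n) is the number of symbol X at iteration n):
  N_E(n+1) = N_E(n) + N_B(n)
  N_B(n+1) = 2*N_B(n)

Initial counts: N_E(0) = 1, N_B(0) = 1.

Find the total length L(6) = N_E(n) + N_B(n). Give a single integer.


Step 0: N_E=1, N_B=1, L=2
Step 1: N_E=2, N_B=2, L=4
Step 2: N_E=4, N_B=4, L=8
Step 3: N_E=8, N_B=8, L=16
Step 4: N_E=16, N_B=16, L=32
Step 5: N_E=32, N_B=32, L=64
Step 6: N_E=64, N_B=64, L=128

Answer: 128


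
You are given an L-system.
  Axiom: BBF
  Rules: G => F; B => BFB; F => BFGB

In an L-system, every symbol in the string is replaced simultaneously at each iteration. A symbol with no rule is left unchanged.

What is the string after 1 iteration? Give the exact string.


Answer: BFBBFBBFGB

Derivation:
Step 0: BBF
Step 1: BFBBFBBFGB


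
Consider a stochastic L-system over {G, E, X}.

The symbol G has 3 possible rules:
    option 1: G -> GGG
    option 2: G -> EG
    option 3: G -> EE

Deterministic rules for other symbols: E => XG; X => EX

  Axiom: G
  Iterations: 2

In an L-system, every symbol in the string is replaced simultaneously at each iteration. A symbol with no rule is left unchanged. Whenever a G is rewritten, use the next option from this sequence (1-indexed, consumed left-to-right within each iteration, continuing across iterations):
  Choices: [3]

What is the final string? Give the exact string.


Answer: XGXG

Derivation:
Step 0: G
Step 1: EE  (used choices [3])
Step 2: XGXG  (used choices [])


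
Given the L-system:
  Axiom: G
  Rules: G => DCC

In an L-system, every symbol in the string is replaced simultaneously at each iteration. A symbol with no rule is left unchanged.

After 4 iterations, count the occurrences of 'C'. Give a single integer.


Answer: 2

Derivation:
Step 0: G  (0 'C')
Step 1: DCC  (2 'C')
Step 2: DCC  (2 'C')
Step 3: DCC  (2 'C')
Step 4: DCC  (2 'C')
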